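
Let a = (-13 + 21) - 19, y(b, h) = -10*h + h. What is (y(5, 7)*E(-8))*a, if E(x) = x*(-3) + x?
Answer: 11088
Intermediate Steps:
y(b, h) = -9*h
E(x) = -2*x (E(x) = -3*x + x = -2*x)
a = -11 (a = 8 - 19 = -11)
(y(5, 7)*E(-8))*a = ((-9*7)*(-2*(-8)))*(-11) = -63*16*(-11) = -1008*(-11) = 11088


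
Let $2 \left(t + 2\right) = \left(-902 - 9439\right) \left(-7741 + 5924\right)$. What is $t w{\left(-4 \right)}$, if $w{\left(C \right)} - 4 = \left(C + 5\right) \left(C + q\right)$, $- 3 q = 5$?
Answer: $- \frac{93947965}{6} \approx -1.5658 \cdot 10^{7}$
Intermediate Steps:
$q = - \frac{5}{3}$ ($q = \left(- \frac{1}{3}\right) 5 = - \frac{5}{3} \approx -1.6667$)
$t = \frac{18789593}{2}$ ($t = -2 + \frac{\left(-902 - 9439\right) \left(-7741 + 5924\right)}{2} = -2 + \frac{\left(-10341\right) \left(-1817\right)}{2} = -2 + \frac{1}{2} \cdot 18789597 = -2 + \frac{18789597}{2} = \frac{18789593}{2} \approx 9.3948 \cdot 10^{6}$)
$w{\left(C \right)} = 4 + \left(5 + C\right) \left(- \frac{5}{3} + C\right)$ ($w{\left(C \right)} = 4 + \left(C + 5\right) \left(C - \frac{5}{3}\right) = 4 + \left(5 + C\right) \left(- \frac{5}{3} + C\right)$)
$t w{\left(-4 \right)} = \frac{18789593 \left(- \frac{13}{3} + \left(-4\right)^{2} + \frac{10}{3} \left(-4\right)\right)}{2} = \frac{18789593 \left(- \frac{13}{3} + 16 - \frac{40}{3}\right)}{2} = \frac{18789593}{2} \left(- \frac{5}{3}\right) = - \frac{93947965}{6}$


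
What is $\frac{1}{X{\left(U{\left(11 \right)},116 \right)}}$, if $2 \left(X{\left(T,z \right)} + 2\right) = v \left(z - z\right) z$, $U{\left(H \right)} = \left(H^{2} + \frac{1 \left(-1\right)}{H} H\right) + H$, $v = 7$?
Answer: $- \frac{1}{2} \approx -0.5$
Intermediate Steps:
$U{\left(H \right)} = -1 + H + H^{2}$ ($U{\left(H \right)} = \left(H^{2} + - \frac{1}{H} H\right) + H = \left(H^{2} - 1\right) + H = \left(-1 + H^{2}\right) + H = -1 + H + H^{2}$)
$X{\left(T,z \right)} = -2$ ($X{\left(T,z \right)} = -2 + \frac{7 \left(z - z\right) z}{2} = -2 + \frac{7 \cdot 0 z}{2} = -2 + \frac{0 z}{2} = -2 + \frac{1}{2} \cdot 0 = -2 + 0 = -2$)
$\frac{1}{X{\left(U{\left(11 \right)},116 \right)}} = \frac{1}{-2} = - \frac{1}{2}$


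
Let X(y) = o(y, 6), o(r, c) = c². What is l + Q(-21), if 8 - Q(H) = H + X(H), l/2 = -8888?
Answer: -17783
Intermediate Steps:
l = -17776 (l = 2*(-8888) = -17776)
X(y) = 36 (X(y) = 6² = 36)
Q(H) = -28 - H (Q(H) = 8 - (H + 36) = 8 - (36 + H) = 8 + (-36 - H) = -28 - H)
l + Q(-21) = -17776 + (-28 - 1*(-21)) = -17776 + (-28 + 21) = -17776 - 7 = -17783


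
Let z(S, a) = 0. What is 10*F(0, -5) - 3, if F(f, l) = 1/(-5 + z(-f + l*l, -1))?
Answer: -5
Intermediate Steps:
F(f, l) = -⅕ (F(f, l) = 1/(-5 + 0) = 1/(-5) = -⅕)
10*F(0, -5) - 3 = 10*(-⅕) - 3 = -2 - 3 = -5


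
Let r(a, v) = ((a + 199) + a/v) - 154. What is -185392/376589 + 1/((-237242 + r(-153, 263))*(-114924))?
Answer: -1329988151770953317/2701620933614017908 ≈ -0.49229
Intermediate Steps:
r(a, v) = 45 + a + a/v (r(a, v) = ((199 + a) + a/v) - 154 = (199 + a + a/v) - 154 = 45 + a + a/v)
-185392/376589 + 1/((-237242 + r(-153, 263))*(-114924)) = -185392/376589 + 1/(-237242 + (45 - 153 - 153/263)*(-114924)) = -185392*1/376589 - 1/114924/(-237242 + (45 - 153 - 153*1/263)) = -185392/376589 - 1/114924/(-237242 + (45 - 153 - 153/263)) = -185392/376589 - 1/114924/(-237242 - 28557/263) = -185392/376589 - 1/114924/(-62423203/263) = -185392/376589 - 263/62423203*(-1/114924) = -185392/376589 + 263/7173924181572 = -1329988151770953317/2701620933614017908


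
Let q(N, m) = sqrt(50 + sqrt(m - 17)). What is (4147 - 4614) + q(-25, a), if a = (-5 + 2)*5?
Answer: -467 + sqrt(50 + 4*I*sqrt(2)) ≈ -459.92 + 0.39936*I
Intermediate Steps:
a = -15 (a = -3*5 = -15)
q(N, m) = sqrt(50 + sqrt(-17 + m))
(4147 - 4614) + q(-25, a) = (4147 - 4614) + sqrt(50 + sqrt(-17 - 15)) = -467 + sqrt(50 + sqrt(-32)) = -467 + sqrt(50 + 4*I*sqrt(2))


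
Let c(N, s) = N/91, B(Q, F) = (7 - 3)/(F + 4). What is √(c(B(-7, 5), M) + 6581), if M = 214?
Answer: √490475713/273 ≈ 81.123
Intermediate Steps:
B(Q, F) = 4/(4 + F)
c(N, s) = N/91 (c(N, s) = N*(1/91) = N/91)
√(c(B(-7, 5), M) + 6581) = √((4/(4 + 5))/91 + 6581) = √((4/9)/91 + 6581) = √((4*(⅑))/91 + 6581) = √((1/91)*(4/9) + 6581) = √(4/819 + 6581) = √(5389843/819) = √490475713/273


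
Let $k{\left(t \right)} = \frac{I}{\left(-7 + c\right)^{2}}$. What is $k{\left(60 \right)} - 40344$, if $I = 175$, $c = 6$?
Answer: $-40169$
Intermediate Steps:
$k{\left(t \right)} = 175$ ($k{\left(t \right)} = \frac{175}{\left(-7 + 6\right)^{2}} = \frac{175}{\left(-1\right)^{2}} = \frac{175}{1} = 175 \cdot 1 = 175$)
$k{\left(60 \right)} - 40344 = 175 - 40344 = -40169$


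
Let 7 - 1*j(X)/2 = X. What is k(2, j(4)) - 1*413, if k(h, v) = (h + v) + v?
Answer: -399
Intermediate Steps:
j(X) = 14 - 2*X
k(h, v) = h + 2*v
k(2, j(4)) - 1*413 = (2 + 2*(14 - 2*4)) - 1*413 = (2 + 2*(14 - 8)) - 413 = (2 + 2*6) - 413 = (2 + 12) - 413 = 14 - 413 = -399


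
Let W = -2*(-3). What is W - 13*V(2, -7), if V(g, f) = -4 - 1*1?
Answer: 71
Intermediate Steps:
V(g, f) = -5 (V(g, f) = -4 - 1 = -5)
W = 6
W - 13*V(2, -7) = 6 - 13*(-5) = 6 + 65 = 71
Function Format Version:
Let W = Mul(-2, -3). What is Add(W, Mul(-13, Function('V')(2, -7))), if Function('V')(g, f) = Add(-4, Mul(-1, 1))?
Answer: 71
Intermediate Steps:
Function('V')(g, f) = -5 (Function('V')(g, f) = Add(-4, -1) = -5)
W = 6
Add(W, Mul(-13, Function('V')(2, -7))) = Add(6, Mul(-13, -5)) = Add(6, 65) = 71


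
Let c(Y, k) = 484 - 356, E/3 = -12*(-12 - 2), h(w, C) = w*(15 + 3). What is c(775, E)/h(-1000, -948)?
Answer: -8/1125 ≈ -0.0071111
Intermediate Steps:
h(w, C) = 18*w (h(w, C) = w*18 = 18*w)
E = 504 (E = 3*(-12*(-12 - 2)) = 3*(-12*(-14)) = 3*168 = 504)
c(Y, k) = 128
c(775, E)/h(-1000, -948) = 128/((18*(-1000))) = 128/(-18000) = 128*(-1/18000) = -8/1125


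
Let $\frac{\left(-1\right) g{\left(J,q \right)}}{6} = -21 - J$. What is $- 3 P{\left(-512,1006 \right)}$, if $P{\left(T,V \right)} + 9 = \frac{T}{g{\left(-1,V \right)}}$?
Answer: $\frac{199}{5} \approx 39.8$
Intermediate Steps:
$g{\left(J,q \right)} = 126 + 6 J$ ($g{\left(J,q \right)} = - 6 \left(-21 - J\right) = 126 + 6 J$)
$P{\left(T,V \right)} = -9 + \frac{T}{120}$ ($P{\left(T,V \right)} = -9 + \frac{T}{126 + 6 \left(-1\right)} = -9 + \frac{T}{126 - 6} = -9 + \frac{T}{120}$)
$- 3 P{\left(-512,1006 \right)} = - 3 \left(-9 + \frac{1}{120} \left(-512\right)\right) = - 3 \left(-9 - \frac{64}{15}\right) = \left(-3\right) \left(- \frac{199}{15}\right) = \frac{199}{5}$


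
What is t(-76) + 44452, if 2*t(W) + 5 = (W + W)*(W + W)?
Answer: 112003/2 ≈ 56002.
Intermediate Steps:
t(W) = -5/2 + 2*W² (t(W) = -5/2 + ((W + W)*(W + W))/2 = -5/2 + ((2*W)*(2*W))/2 = -5/2 + (4*W²)/2 = -5/2 + 2*W²)
t(-76) + 44452 = (-5/2 + 2*(-76)²) + 44452 = (-5/2 + 2*5776) + 44452 = (-5/2 + 11552) + 44452 = 23099/2 + 44452 = 112003/2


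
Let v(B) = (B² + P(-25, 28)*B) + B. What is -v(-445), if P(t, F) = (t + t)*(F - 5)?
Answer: -709330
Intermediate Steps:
P(t, F) = 2*t*(-5 + F) (P(t, F) = (2*t)*(-5 + F) = 2*t*(-5 + F))
v(B) = B² - 1149*B (v(B) = (B² + (2*(-25)*(-5 + 28))*B) + B = (B² + (2*(-25)*23)*B) + B = (B² - 1150*B) + B = B² - 1149*B)
-v(-445) = -(-445)*(-1149 - 445) = -(-445)*(-1594) = -1*709330 = -709330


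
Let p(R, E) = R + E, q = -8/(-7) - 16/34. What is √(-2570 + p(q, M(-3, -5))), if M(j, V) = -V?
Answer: I*√36313445/119 ≈ 50.639*I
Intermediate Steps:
q = 80/119 (q = -8*(-⅐) - 16*1/34 = 8/7 - 8/17 = 80/119 ≈ 0.67227)
p(R, E) = E + R
√(-2570 + p(q, M(-3, -5))) = √(-2570 + (-1*(-5) + 80/119)) = √(-2570 + (5 + 80/119)) = √(-2570 + 675/119) = √(-305155/119) = I*√36313445/119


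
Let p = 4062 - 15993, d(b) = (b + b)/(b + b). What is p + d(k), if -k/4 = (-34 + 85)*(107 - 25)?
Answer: -11930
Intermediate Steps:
k = -16728 (k = -4*(-34 + 85)*(107 - 25) = -204*82 = -4*4182 = -16728)
d(b) = 1 (d(b) = (2*b)/((2*b)) = (2*b)*(1/(2*b)) = 1)
p = -11931
p + d(k) = -11931 + 1 = -11930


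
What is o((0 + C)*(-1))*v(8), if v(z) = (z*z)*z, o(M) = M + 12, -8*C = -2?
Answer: 6016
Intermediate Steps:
C = 1/4 (C = -1/8*(-2) = 1/4 ≈ 0.25000)
o(M) = 12 + M
v(z) = z**3 (v(z) = z**2*z = z**3)
o((0 + C)*(-1))*v(8) = (12 + (0 + 1/4)*(-1))*8**3 = (12 + (1/4)*(-1))*512 = (12 - 1/4)*512 = (47/4)*512 = 6016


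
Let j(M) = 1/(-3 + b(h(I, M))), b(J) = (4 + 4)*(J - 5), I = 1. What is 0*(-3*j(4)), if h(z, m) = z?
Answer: 0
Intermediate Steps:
b(J) = -40 + 8*J (b(J) = 8*(-5 + J) = -40 + 8*J)
j(M) = -1/35 (j(M) = 1/(-3 + (-40 + 8*1)) = 1/(-3 + (-40 + 8)) = 1/(-3 - 32) = 1/(-35) = -1/35)
0*(-3*j(4)) = 0*(-3*(-1/35)) = 0*(3/35) = 0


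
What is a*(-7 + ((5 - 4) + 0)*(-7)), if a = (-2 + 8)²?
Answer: -504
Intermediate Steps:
a = 36 (a = 6² = 36)
a*(-7 + ((5 - 4) + 0)*(-7)) = 36*(-7 + ((5 - 4) + 0)*(-7)) = 36*(-7 + (1 + 0)*(-7)) = 36*(-7 + 1*(-7)) = 36*(-7 - 7) = 36*(-14) = -504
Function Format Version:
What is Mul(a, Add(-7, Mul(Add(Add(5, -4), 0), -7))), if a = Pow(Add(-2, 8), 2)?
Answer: -504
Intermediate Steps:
a = 36 (a = Pow(6, 2) = 36)
Mul(a, Add(-7, Mul(Add(Add(5, -4), 0), -7))) = Mul(36, Add(-7, Mul(Add(Add(5, -4), 0), -7))) = Mul(36, Add(-7, Mul(Add(1, 0), -7))) = Mul(36, Add(-7, Mul(1, -7))) = Mul(36, Add(-7, -7)) = Mul(36, -14) = -504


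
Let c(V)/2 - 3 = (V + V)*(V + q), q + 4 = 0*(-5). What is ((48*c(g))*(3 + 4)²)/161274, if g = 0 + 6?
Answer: 21168/26879 ≈ 0.78753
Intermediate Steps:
q = -4 (q = -4 + 0*(-5) = -4 + 0 = -4)
g = 6
c(V) = 6 + 4*V*(-4 + V) (c(V) = 6 + 2*((V + V)*(V - 4)) = 6 + 2*((2*V)*(-4 + V)) = 6 + 2*(2*V*(-4 + V)) = 6 + 4*V*(-4 + V))
((48*c(g))*(3 + 4)²)/161274 = ((48*(6 - 16*6 + 4*6²))*(3 + 4)²)/161274 = ((48*(6 - 96 + 4*36))*7²)*(1/161274) = ((48*(6 - 96 + 144))*49)*(1/161274) = ((48*54)*49)*(1/161274) = (2592*49)*(1/161274) = 127008*(1/161274) = 21168/26879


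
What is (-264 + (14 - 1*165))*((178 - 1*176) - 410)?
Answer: 169320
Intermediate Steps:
(-264 + (14 - 1*165))*((178 - 1*176) - 410) = (-264 + (14 - 165))*((178 - 176) - 410) = (-264 - 151)*(2 - 410) = -415*(-408) = 169320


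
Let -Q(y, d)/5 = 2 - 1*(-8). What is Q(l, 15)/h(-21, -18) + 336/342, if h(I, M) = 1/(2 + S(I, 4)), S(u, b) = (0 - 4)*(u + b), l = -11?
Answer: -199444/57 ≈ -3499.0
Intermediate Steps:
S(u, b) = -4*b - 4*u (S(u, b) = -4*(b + u) = -4*b - 4*u)
Q(y, d) = -50 (Q(y, d) = -5*(2 - 1*(-8)) = -5*(2 + 8) = -5*10 = -50)
h(I, M) = 1/(-14 - 4*I) (h(I, M) = 1/(2 + (-4*4 - 4*I)) = 1/(2 + (-16 - 4*I)) = 1/(-14 - 4*I))
Q(l, 15)/h(-21, -18) + 336/342 = -50/((-1/(14 + 4*(-21)))) + 336/342 = -50/((-1/(14 - 84))) + 336*(1/342) = -50/((-1/(-70))) + 56/57 = -50/((-1*(-1/70))) + 56/57 = -50/1/70 + 56/57 = -50*70 + 56/57 = -3500 + 56/57 = -199444/57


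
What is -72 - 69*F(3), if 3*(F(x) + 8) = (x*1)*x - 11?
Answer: 526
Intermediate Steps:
F(x) = -35/3 + x²/3 (F(x) = -8 + ((x*1)*x - 11)/3 = -8 + (x*x - 11)/3 = -8 + (x² - 11)/3 = -8 + (-11 + x²)/3 = -8 + (-11/3 + x²/3) = -35/3 + x²/3)
-72 - 69*F(3) = -72 - 69*(-35/3 + (⅓)*3²) = -72 - 69*(-35/3 + (⅓)*9) = -72 - 69*(-35/3 + 3) = -72 - 69*(-26/3) = -72 + 598 = 526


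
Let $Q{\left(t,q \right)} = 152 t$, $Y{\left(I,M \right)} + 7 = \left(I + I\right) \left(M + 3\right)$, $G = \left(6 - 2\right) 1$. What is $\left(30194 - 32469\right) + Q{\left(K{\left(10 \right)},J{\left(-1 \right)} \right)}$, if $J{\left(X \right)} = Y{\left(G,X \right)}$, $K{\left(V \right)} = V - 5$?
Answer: $-1515$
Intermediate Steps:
$K{\left(V \right)} = -5 + V$
$G = 4$ ($G = 4 \cdot 1 = 4$)
$Y{\left(I,M \right)} = -7 + 2 I \left(3 + M\right)$ ($Y{\left(I,M \right)} = -7 + \left(I + I\right) \left(M + 3\right) = -7 + 2 I \left(3 + M\right)$)
$J{\left(X \right)} = 17 + 8 X$ ($J{\left(X \right)} = -7 + 6 \cdot 4 + 2 \cdot 4 X = -7 + 24 + 8 X = 17 + 8 X$)
$\left(30194 - 32469\right) + Q{\left(K{\left(10 \right)},J{\left(-1 \right)} \right)} = \left(30194 - 32469\right) + 152 \left(-5 + 10\right) = -2275 + 152 \cdot 5 = -2275 + 760 = -1515$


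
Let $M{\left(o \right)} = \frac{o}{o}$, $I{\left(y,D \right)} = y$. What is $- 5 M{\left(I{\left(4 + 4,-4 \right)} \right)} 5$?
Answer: $-25$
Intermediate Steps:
$M{\left(o \right)} = 1$
$- 5 M{\left(I{\left(4 + 4,-4 \right)} \right)} 5 = \left(-5\right) 1 \cdot 5 = \left(-5\right) 5 = -25$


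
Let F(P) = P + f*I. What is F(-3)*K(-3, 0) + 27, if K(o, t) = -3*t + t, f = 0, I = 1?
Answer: 27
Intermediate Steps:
K(o, t) = -2*t
F(P) = P (F(P) = P + 0*1 = P + 0 = P)
F(-3)*K(-3, 0) + 27 = -(-6)*0 + 27 = -3*0 + 27 = 0 + 27 = 27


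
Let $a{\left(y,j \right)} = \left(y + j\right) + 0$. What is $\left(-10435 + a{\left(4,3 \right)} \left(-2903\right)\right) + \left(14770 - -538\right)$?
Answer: $-15448$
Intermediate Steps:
$a{\left(y,j \right)} = j + y$ ($a{\left(y,j \right)} = \left(j + y\right) + 0 = j + y$)
$\left(-10435 + a{\left(4,3 \right)} \left(-2903\right)\right) + \left(14770 - -538\right) = \left(-10435 + \left(3 + 4\right) \left(-2903\right)\right) + \left(14770 - -538\right) = \left(-10435 + 7 \left(-2903\right)\right) + \left(14770 + 538\right) = \left(-10435 - 20321\right) + 15308 = -30756 + 15308 = -15448$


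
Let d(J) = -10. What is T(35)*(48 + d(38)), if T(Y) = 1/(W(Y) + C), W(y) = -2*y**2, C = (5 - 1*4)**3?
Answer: -38/2449 ≈ -0.015517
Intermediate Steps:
C = 1 (C = (5 - 4)**3 = 1**3 = 1)
T(Y) = 1/(1 - 2*Y**2) (T(Y) = 1/(-2*Y**2 + 1) = 1/(1 - 2*Y**2))
T(35)*(48 + d(38)) = (-1/(-1 + 2*35**2))*(48 - 10) = -1/(-1 + 2*1225)*38 = -1/(-1 + 2450)*38 = -1/2449*38 = -38/2449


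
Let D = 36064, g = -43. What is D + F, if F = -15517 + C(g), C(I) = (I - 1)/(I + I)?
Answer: 883543/43 ≈ 20548.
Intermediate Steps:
C(I) = (-1 + I)/(2*I) (C(I) = (-1 + I)/((2*I)) = (-1 + I)*(1/(2*I)) = (-1 + I)/(2*I))
F = -667209/43 (F = -15517 + (1/2)*(-1 - 43)/(-43) = -15517 + (1/2)*(-1/43)*(-44) = -15517 + 22/43 = -667209/43 ≈ -15516.)
D + F = 36064 - 667209/43 = 883543/43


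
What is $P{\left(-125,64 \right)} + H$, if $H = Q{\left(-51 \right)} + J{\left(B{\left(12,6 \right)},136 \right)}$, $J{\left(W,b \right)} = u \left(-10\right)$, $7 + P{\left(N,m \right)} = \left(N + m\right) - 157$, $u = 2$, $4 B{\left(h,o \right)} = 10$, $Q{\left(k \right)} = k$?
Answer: $-296$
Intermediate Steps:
$B{\left(h,o \right)} = \frac{5}{2}$ ($B{\left(h,o \right)} = \frac{1}{4} \cdot 10 = \frac{5}{2}$)
$P{\left(N,m \right)} = -164 + N + m$ ($P{\left(N,m \right)} = -7 - \left(157 - N - m\right) = -7 + \left(-157 + N + m\right) = -164 + N + m$)
$J{\left(W,b \right)} = -20$ ($J{\left(W,b \right)} = 2 \left(-10\right) = -20$)
$H = -71$ ($H = -51 - 20 = -71$)
$P{\left(-125,64 \right)} + H = \left(-164 - 125 + 64\right) - 71 = -225 - 71 = -296$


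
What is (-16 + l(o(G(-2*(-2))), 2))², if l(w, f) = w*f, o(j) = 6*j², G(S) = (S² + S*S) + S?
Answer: 241367296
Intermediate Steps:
G(S) = S + 2*S² (G(S) = (S² + S²) + S = 2*S² + S = S + 2*S²)
l(w, f) = f*w
(-16 + l(o(G(-2*(-2))), 2))² = (-16 + 2*(6*((-2*(-2))*(1 + 2*(-2*(-2))))²))² = (-16 + 2*(6*(4*(1 + 2*4))²))² = (-16 + 2*(6*(4*(1 + 8))²))² = (-16 + 2*(6*(4*9)²))² = (-16 + 2*(6*36²))² = (-16 + 2*(6*1296))² = (-16 + 2*7776)² = (-16 + 15552)² = 15536² = 241367296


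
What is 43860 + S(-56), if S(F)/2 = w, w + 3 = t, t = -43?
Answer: 43768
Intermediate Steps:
w = -46 (w = -3 - 43 = -46)
S(F) = -92 (S(F) = 2*(-46) = -92)
43860 + S(-56) = 43860 - 92 = 43768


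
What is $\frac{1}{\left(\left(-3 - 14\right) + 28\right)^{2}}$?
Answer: $\frac{1}{121} \approx 0.0082645$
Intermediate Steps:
$\frac{1}{\left(\left(-3 - 14\right) + 28\right)^{2}} = \frac{1}{\left(-17 + 28\right)^{2}} = \frac{1}{11^{2}} = \frac{1}{121}$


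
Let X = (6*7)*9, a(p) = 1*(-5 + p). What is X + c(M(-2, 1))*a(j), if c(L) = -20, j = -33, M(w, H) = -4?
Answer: 1138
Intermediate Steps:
a(p) = -5 + p
X = 378 (X = 42*9 = 378)
X + c(M(-2, 1))*a(j) = 378 - 20*(-5 - 33) = 378 - 20*(-38) = 378 + 760 = 1138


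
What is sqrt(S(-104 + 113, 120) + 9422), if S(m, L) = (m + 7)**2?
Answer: sqrt(9678) ≈ 98.377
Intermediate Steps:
S(m, L) = (7 + m)**2
sqrt(S(-104 + 113, 120) + 9422) = sqrt((7 + (-104 + 113))**2 + 9422) = sqrt((7 + 9)**2 + 9422) = sqrt(16**2 + 9422) = sqrt(256 + 9422) = sqrt(9678)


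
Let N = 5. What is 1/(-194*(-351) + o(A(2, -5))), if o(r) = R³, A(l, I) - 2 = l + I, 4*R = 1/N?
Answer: 8000/544752001 ≈ 1.4686e-5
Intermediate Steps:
R = 1/20 (R = (1/5)/4 = (1*(⅕))/4 = (¼)*(⅕) = 1/20 ≈ 0.050000)
A(l, I) = 2 + I + l (A(l, I) = 2 + (l + I) = 2 + (I + l) = 2 + I + l)
o(r) = 1/8000 (o(r) = (1/20)³ = 1/8000)
1/(-194*(-351) + o(A(2, -5))) = 1/(-194*(-351) + 1/8000) = 1/(68094 + 1/8000) = 1/(544752001/8000) = 8000/544752001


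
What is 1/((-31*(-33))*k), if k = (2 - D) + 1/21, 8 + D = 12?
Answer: -7/13981 ≈ -0.00050068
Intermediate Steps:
D = 4 (D = -8 + 12 = 4)
k = -41/21 (k = (2 - 1*4) + 1/21 = (2 - 4) + 1/21 = -2 + 1/21 = -41/21 ≈ -1.9524)
1/((-31*(-33))*k) = 1/(-31*(-33)*(-41/21)) = 1/(1023*(-41/21)) = 1/(-13981/7) = -7/13981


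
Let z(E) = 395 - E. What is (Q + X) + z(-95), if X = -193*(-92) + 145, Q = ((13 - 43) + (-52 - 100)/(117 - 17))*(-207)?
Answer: 622891/25 ≈ 24916.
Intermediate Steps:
Q = 163116/25 (Q = (-30 - 152/100)*(-207) = (-30 - 152*1/100)*(-207) = (-30 - 38/25)*(-207) = -788/25*(-207) = 163116/25 ≈ 6524.6)
X = 17901 (X = 17756 + 145 = 17901)
(Q + X) + z(-95) = (163116/25 + 17901) + (395 - 1*(-95)) = 610641/25 + (395 + 95) = 610641/25 + 490 = 622891/25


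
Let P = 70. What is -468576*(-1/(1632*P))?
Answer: 4881/1190 ≈ 4.1017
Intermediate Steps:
-468576*(-1/(1632*P)) = -468576/((48*70)*(-34)) = -468576/(3360*(-34)) = -468576/(-114240) = -468576*(-1/114240) = 4881/1190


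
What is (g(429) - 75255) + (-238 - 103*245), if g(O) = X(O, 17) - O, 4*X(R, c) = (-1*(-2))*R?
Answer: -201885/2 ≈ -1.0094e+5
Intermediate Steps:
X(R, c) = R/2 (X(R, c) = ((-1*(-2))*R)/4 = (2*R)/4 = R/2)
g(O) = -O/2 (g(O) = O/2 - O = -O/2)
(g(429) - 75255) + (-238 - 103*245) = (-½*429 - 75255) + (-238 - 103*245) = (-429/2 - 75255) + (-238 - 25235) = -150939/2 - 25473 = -201885/2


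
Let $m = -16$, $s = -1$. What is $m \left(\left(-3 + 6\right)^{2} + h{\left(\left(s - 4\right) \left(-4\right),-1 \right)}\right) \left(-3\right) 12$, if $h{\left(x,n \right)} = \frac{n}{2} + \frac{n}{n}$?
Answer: $5472$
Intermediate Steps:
$h{\left(x,n \right)} = 1 + \frac{n}{2}$ ($h{\left(x,n \right)} = n \frac{1}{2} + 1 = \frac{n}{2} + 1 = 1 + \frac{n}{2}$)
$m \left(\left(-3 + 6\right)^{2} + h{\left(\left(s - 4\right) \left(-4\right),-1 \right)}\right) \left(-3\right) 12 = - 16 \left(\left(-3 + 6\right)^{2} + \left(1 + \frac{1}{2} \left(-1\right)\right)\right) \left(-3\right) 12 = - 16 \left(3^{2} + \left(1 - \frac{1}{2}\right)\right) \left(-3\right) 12 = - 16 \left(9 + \frac{1}{2}\right) \left(-3\right) 12 = - 16 \cdot \frac{19}{2} \left(-3\right) 12 = \left(-16\right) \left(- \frac{57}{2}\right) 12 = 456 \cdot 12 = 5472$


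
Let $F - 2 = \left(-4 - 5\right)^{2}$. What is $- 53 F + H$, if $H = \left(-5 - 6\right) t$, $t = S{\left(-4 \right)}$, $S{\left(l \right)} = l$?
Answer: $-4355$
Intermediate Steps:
$t = -4$
$F = 83$ ($F = 2 + \left(-4 - 5\right)^{2} = 2 + \left(-9\right)^{2} = 2 + 81 = 83$)
$H = 44$ ($H = \left(-5 - 6\right) \left(-4\right) = \left(-11\right) \left(-4\right) = 44$)
$- 53 F + H = \left(-53\right) 83 + 44 = -4399 + 44 = -4355$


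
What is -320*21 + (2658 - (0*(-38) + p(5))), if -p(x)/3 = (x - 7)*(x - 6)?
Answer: -4056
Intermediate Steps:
p(x) = -3*(-7 + x)*(-6 + x) (p(x) = -3*(x - 7)*(x - 6) = -3*(-7 + x)*(-6 + x))
-320*21 + (2658 - (0*(-38) + p(5))) = -320*21 + (2658 - (0*(-38) + (-126 - 3*5**2 + 39*5))) = -6720 + (2658 - (0 + (-126 - 3*25 + 195))) = -6720 + (2658 - (0 + (-126 - 75 + 195))) = -6720 + (2658 - (0 - 6)) = -6720 + (2658 - 1*(-6)) = -6720 + (2658 + 6) = -6720 + 2664 = -4056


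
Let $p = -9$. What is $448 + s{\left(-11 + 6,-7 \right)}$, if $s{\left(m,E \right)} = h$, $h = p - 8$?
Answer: $431$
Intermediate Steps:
$h = -17$ ($h = -9 - 8 = -17$)
$s{\left(m,E \right)} = -17$
$448 + s{\left(-11 + 6,-7 \right)} = 448 - 17 = 431$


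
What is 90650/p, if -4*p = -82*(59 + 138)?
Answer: 181300/8077 ≈ 22.446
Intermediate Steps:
p = 8077/2 (p = -(-41)*(59 + 138)/2 = -(-41)*197/2 = -1/4*(-16154) = 8077/2 ≈ 4038.5)
90650/p = 90650/(8077/2) = 90650*(2/8077) = 181300/8077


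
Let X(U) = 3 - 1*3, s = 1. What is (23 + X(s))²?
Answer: 529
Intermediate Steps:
X(U) = 0 (X(U) = 3 - 3 = 0)
(23 + X(s))² = (23 + 0)² = 23² = 529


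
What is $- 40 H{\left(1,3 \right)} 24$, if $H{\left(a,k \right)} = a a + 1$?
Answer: $-1920$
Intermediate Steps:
$H{\left(a,k \right)} = 1 + a^{2}$ ($H{\left(a,k \right)} = a^{2} + 1 = 1 + a^{2}$)
$- 40 H{\left(1,3 \right)} 24 = - 40 \left(1 + 1^{2}\right) 24 = - 40 \left(1 + 1\right) 24 = \left(-40\right) 2 \cdot 24 = \left(-80\right) 24 = -1920$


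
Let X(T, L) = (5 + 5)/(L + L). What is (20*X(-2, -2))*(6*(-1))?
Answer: 300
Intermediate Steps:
X(T, L) = 5/L (X(T, L) = 10/((2*L)) = 10*(1/(2*L)) = 5/L)
(20*X(-2, -2))*(6*(-1)) = (20*(5/(-2)))*(6*(-1)) = (20*(5*(-½)))*(-6) = (20*(-5/2))*(-6) = -50*(-6) = 300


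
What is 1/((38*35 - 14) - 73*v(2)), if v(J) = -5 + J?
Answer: 1/1535 ≈ 0.00065147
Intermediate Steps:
1/((38*35 - 14) - 73*v(2)) = 1/((38*35 - 14) - 73*(-5 + 2)) = 1/((1330 - 14) - 73*(-3)) = 1/(1316 + 219) = 1/1535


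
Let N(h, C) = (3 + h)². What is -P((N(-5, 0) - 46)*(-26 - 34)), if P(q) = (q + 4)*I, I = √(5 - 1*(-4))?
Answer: -7572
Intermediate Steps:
I = 3 (I = √(5 + 4) = √9 = 3)
P(q) = 12 + 3*q (P(q) = (q + 4)*3 = (4 + q)*3 = 12 + 3*q)
-P((N(-5, 0) - 46)*(-26 - 34)) = -(12 + 3*(((3 - 5)² - 46)*(-26 - 34))) = -(12 + 3*(((-2)² - 46)*(-60))) = -(12 + 3*((4 - 46)*(-60))) = -(12 + 3*(-42*(-60))) = -(12 + 3*2520) = -(12 + 7560) = -1*7572 = -7572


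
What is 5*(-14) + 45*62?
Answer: 2720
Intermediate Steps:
5*(-14) + 45*62 = -70 + 2790 = 2720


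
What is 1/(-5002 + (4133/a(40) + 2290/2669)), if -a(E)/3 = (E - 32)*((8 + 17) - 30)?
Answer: -320280/1590734783 ≈ -0.00020134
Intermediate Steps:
a(E) = -480 + 15*E (a(E) = -3*(E - 32)*((8 + 17) - 30) = -3*(-32 + E)*(25 - 30) = -3*(-32 + E)*(-5) = -3*(160 - 5*E) = -480 + 15*E)
1/(-5002 + (4133/a(40) + 2290/2669)) = 1/(-5002 + (4133/(-480 + 15*40) + 2290/2669)) = 1/(-5002 + (4133/(-480 + 600) + 2290*(1/2669))) = 1/(-5002 + (4133/120 + 2290/2669)) = 1/(-5002 + 11305777/320280) = 1/(-1590734783/320280) = -320280/1590734783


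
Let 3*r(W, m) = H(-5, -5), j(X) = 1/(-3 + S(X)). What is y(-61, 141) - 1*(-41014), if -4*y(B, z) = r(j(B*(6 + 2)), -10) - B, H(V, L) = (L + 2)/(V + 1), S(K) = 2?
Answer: 655979/16 ≈ 40999.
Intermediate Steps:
j(X) = -1 (j(X) = 1/(-3 + 2) = 1/(-1) = -1)
H(V, L) = (2 + L)/(1 + V)
r(W, m) = ¼ (r(W, m) = ((2 - 5)/(1 - 5))/3 = (-3/(-4))/3 = (-¼*(-3))/3 = (⅓)*(¾) = ¼)
y(B, z) = -1/16 + B/4 (y(B, z) = -(¼ - B)/4 = -1/16 + B/4)
y(-61, 141) - 1*(-41014) = (-1/16 + (¼)*(-61)) - 1*(-41014) = (-1/16 - 61/4) + 41014 = -245/16 + 41014 = 655979/16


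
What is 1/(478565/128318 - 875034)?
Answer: -128318/112282134247 ≈ -1.1428e-6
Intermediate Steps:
1/(478565/128318 - 875034) = 1/(-112282134247/128318) = -128318/112282134247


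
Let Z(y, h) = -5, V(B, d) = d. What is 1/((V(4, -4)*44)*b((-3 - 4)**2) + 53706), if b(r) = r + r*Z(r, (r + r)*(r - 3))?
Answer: 1/88202 ≈ 1.1338e-5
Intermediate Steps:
b(r) = -4*r (b(r) = r + r*(-5) = r - 5*r = -4*r)
1/((V(4, -4)*44)*b((-3 - 4)**2) + 53706) = 1/((-4*44)*(-4*(-3 - 4)**2) + 53706) = 1/(-(-704)*(-7)**2 + 53706) = 1/(-(-704)*49 + 53706) = 1/(-176*(-196) + 53706) = 1/(34496 + 53706) = 1/88202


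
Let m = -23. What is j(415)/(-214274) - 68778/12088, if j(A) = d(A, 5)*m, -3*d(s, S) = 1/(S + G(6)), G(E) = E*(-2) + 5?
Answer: -5526484063/971304042 ≈ -5.6898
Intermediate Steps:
G(E) = 5 - 2*E (G(E) = -2*E + 5 = 5 - 2*E)
d(s, S) = -1/(3*(-7 + S)) (d(s, S) = -1/(3*(S + (5 - 2*6))) = -1/(3*(S + (5 - 12))) = -1/(3*(S - 7)) = -1/(3*(-7 + S)))
j(A) = -23/6 (j(A) = -1/(-21 + 3*5)*(-23) = -1/(-21 + 15)*(-23) = -1/(-6)*(-23) = -1*(-⅙)*(-23) = (⅙)*(-23) = -23/6)
j(415)/(-214274) - 68778/12088 = -23/6/(-214274) - 68778/12088 = -23/6*(-1/214274) - 68778*1/12088 = 23/1285644 - 34389/6044 = -5526484063/971304042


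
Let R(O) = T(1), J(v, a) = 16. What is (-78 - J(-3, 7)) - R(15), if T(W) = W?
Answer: -95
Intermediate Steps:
R(O) = 1
(-78 - J(-3, 7)) - R(15) = (-78 - 1*16) - 1*1 = (-78 - 16) - 1 = -94 - 1 = -95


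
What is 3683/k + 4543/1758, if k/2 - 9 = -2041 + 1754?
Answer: -1974403/488724 ≈ -4.0399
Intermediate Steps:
k = -556 (k = 18 + 2*(-2041 + 1754) = 18 + 2*(-287) = 18 - 574 = -556)
3683/k + 4543/1758 = 3683/(-556) + 4543/1758 = 3683*(-1/556) + 4543*(1/1758) = -3683/556 + 4543/1758 = -1974403/488724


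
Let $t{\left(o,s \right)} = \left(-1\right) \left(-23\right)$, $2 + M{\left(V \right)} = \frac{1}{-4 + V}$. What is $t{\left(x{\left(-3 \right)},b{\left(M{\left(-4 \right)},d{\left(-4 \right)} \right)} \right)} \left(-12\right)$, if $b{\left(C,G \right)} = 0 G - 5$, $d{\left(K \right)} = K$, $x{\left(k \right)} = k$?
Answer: $-276$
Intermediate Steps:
$M{\left(V \right)} = -2 + \frac{1}{-4 + V}$
$b{\left(C,G \right)} = -5$ ($b{\left(C,G \right)} = 0 - 5 = -5$)
$t{\left(o,s \right)} = 23$
$t{\left(x{\left(-3 \right)},b{\left(M{\left(-4 \right)},d{\left(-4 \right)} \right)} \right)} \left(-12\right) = 23 \left(-12\right) = -276$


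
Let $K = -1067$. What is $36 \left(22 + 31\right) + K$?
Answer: $841$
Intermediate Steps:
$36 \left(22 + 31\right) + K = 36 \left(22 + 31\right) - 1067 = 36 \cdot 53 - 1067 = 1908 - 1067 = 841$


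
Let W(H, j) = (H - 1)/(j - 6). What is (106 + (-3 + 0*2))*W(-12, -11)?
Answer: 1339/17 ≈ 78.765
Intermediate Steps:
W(H, j) = (-1 + H)/(-6 + j)
(106 + (-3 + 0*2))*W(-12, -11) = (106 + (-3 + 0*2))*((-1 - 12)/(-6 - 11)) = (106 + (-3 + 0))*(-13/(-17)) = (106 - 3)*(-1/17*(-13)) = 103*(13/17) = 1339/17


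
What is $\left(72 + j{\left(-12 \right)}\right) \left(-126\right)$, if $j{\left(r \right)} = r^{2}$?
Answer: $-27216$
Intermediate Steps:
$\left(72 + j{\left(-12 \right)}\right) \left(-126\right) = \left(72 + \left(-12\right)^{2}\right) \left(-126\right) = \left(72 + 144\right) \left(-126\right) = 216 \left(-126\right) = -27216$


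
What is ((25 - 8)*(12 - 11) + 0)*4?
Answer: 68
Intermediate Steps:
((25 - 8)*(12 - 11) + 0)*4 = (17*1 + 0)*4 = (17 + 0)*4 = 17*4 = 68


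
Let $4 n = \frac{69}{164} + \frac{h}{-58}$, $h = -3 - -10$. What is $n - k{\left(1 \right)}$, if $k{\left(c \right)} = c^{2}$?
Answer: $- \frac{17597}{19024} \approx -0.92499$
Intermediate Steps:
$h = 7$ ($h = -3 + 10 = 7$)
$n = \frac{1427}{19024}$ ($n = \frac{\frac{69}{164} + \frac{7}{-58}}{4} = \frac{69 \cdot \frac{1}{164} + 7 \left(- \frac{1}{58}\right)}{4} = \frac{\frac{69}{164} - \frac{7}{58}}{4} = \frac{1}{4} \cdot \frac{1427}{4756} = \frac{1427}{19024} \approx 0.075011$)
$n - k{\left(1 \right)} = \frac{1427}{19024} - 1^{2} = \frac{1427}{19024} - 1 = - \frac{17597}{19024}$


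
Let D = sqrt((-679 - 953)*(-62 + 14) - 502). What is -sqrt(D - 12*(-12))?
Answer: -sqrt(144 + sqrt(77834)) ≈ -20.567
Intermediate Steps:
D = sqrt(77834) (D = sqrt(-1632*(-48) - 502) = sqrt(78336 - 502) = sqrt(77834) ≈ 278.99)
-sqrt(D - 12*(-12)) = -sqrt(sqrt(77834) - 12*(-12)) = -sqrt(sqrt(77834) + 144) = -sqrt(144 + sqrt(77834))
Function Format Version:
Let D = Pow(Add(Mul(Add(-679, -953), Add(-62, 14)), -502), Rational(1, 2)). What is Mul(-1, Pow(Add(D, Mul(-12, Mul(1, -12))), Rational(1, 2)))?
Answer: Mul(-1, Pow(Add(144, Pow(77834, Rational(1, 2))), Rational(1, 2))) ≈ -20.567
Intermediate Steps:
D = Pow(77834, Rational(1, 2)) (D = Pow(Add(Mul(-1632, -48), -502), Rational(1, 2)) = Pow(Add(78336, -502), Rational(1, 2)) = Pow(77834, Rational(1, 2)) ≈ 278.99)
Mul(-1, Pow(Add(D, Mul(-12, Mul(1, -12))), Rational(1, 2))) = Mul(-1, Pow(Add(Pow(77834, Rational(1, 2)), Mul(-12, Mul(1, -12))), Rational(1, 2))) = Mul(-1, Pow(Add(Pow(77834, Rational(1, 2)), Mul(-12, -12)), Rational(1, 2))) = Mul(-1, Pow(Add(Pow(77834, Rational(1, 2)), 144), Rational(1, 2))) = Mul(-1, Pow(Add(144, Pow(77834, Rational(1, 2))), Rational(1, 2)))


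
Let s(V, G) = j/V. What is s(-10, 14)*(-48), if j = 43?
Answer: 1032/5 ≈ 206.40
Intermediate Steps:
s(V, G) = 43/V
s(-10, 14)*(-48) = (43/(-10))*(-48) = (43*(-⅒))*(-48) = -43/10*(-48) = 1032/5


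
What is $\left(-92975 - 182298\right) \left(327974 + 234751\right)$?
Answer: $-154902998925$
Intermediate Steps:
$\left(-92975 - 182298\right) \left(327974 + 234751\right) = \left(-275273\right) 562725 = -154902998925$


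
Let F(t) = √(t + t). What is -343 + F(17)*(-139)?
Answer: -343 - 139*√34 ≈ -1153.5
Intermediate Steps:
F(t) = √2*√t (F(t) = √(2*t) = √2*√t)
-343 + F(17)*(-139) = -343 + (√2*√17)*(-139) = -343 + √34*(-139) = -343 - 139*√34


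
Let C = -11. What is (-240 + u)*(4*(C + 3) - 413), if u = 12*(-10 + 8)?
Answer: 117480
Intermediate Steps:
u = -24 (u = 12*(-2) = -24)
(-240 + u)*(4*(C + 3) - 413) = (-240 - 24)*(4*(-11 + 3) - 413) = -264*(4*(-8) - 413) = -264*(-32 - 413) = -264*(-445) = 117480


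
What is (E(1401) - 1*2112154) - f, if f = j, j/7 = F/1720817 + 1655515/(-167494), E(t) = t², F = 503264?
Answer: -6146877716713103/41175217514 ≈ -1.4929e+5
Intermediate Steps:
j = -2764544655339/41175217514 (j = 7*(503264/1720817 + 1655515/(-167494)) = 7*(503264*(1/1720817) + 1655515*(-1/167494)) = 7*(503264/1720817 - 1655515/167494) = 7*(-2764544655339/288226522598) = -2764544655339/41175217514 ≈ -67.141)
f = -2764544655339/41175217514 ≈ -67.141
(E(1401) - 1*2112154) - f = (1401² - 1*2112154) - 1*(-2764544655339/41175217514) = (1962801 - 2112154) + 2764544655339/41175217514 = -149353 + 2764544655339/41175217514 = -6146877716713103/41175217514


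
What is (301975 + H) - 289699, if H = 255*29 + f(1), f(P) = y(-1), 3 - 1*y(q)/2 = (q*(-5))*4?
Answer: 19637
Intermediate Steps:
y(q) = 6 + 40*q (y(q) = 6 - 2*q*(-5)*4 = 6 - 2*(-5*q)*4 = 6 - (-40)*q = 6 + 40*q)
f(P) = -34 (f(P) = 6 + 40*(-1) = 6 - 40 = -34)
H = 7361 (H = 255*29 - 34 = 7395 - 34 = 7361)
(301975 + H) - 289699 = (301975 + 7361) - 289699 = 309336 - 289699 = 19637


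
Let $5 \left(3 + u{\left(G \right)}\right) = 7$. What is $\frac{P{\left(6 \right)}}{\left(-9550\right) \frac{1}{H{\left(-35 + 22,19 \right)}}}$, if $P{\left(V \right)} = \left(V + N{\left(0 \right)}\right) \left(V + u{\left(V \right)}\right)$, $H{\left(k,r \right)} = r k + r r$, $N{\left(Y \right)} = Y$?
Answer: $- \frac{7524}{23875} \approx -0.31514$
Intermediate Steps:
$u{\left(G \right)} = - \frac{8}{5}$ ($u{\left(G \right)} = -3 + \frac{1}{5} \cdot 7 = -3 + \frac{7}{5} = - \frac{8}{5}$)
$H{\left(k,r \right)} = r^{2} + k r$ ($H{\left(k,r \right)} = k r + r^{2} = r^{2} + k r$)
$P{\left(V \right)} = V \left(- \frac{8}{5} + V\right)$ ($P{\left(V \right)} = \left(V + 0\right) \left(V - \frac{8}{5}\right) = V \left(- \frac{8}{5} + V\right)$)
$\frac{P{\left(6 \right)}}{\left(-9550\right) \frac{1}{H{\left(-35 + 22,19 \right)}}} = \frac{\frac{1}{5} \cdot 6 \left(-8 + 5 \cdot 6\right)}{\left(-9550\right) \frac{1}{19 \left(\left(-35 + 22\right) + 19\right)}} = \frac{\frac{1}{5} \cdot 6 \left(-8 + 30\right)}{\left(-9550\right) \frac{1}{19 \left(-13 + 19\right)}} = \frac{\frac{1}{5} \cdot 6 \cdot 22}{\left(-9550\right) \frac{1}{19 \cdot 6}} = \frac{132}{5 \left(- \frac{9550}{114}\right)} = \frac{132}{5 \left(\left(-9550\right) \frac{1}{114}\right)} = \frac{132}{5 \left(- \frac{4775}{57}\right)} = \frac{132}{5} \left(- \frac{57}{4775}\right) = - \frac{7524}{23875}$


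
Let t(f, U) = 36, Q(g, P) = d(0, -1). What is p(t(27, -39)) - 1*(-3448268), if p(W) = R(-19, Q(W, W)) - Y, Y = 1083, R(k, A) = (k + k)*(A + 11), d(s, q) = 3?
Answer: 3446653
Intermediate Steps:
Q(g, P) = 3
R(k, A) = 2*k*(11 + A) (R(k, A) = (2*k)*(11 + A) = 2*k*(11 + A))
p(W) = -1615 (p(W) = 2*(-19)*(11 + 3) - 1*1083 = 2*(-19)*14 - 1083 = -532 - 1083 = -1615)
p(t(27, -39)) - 1*(-3448268) = -1615 - 1*(-3448268) = -1615 + 3448268 = 3446653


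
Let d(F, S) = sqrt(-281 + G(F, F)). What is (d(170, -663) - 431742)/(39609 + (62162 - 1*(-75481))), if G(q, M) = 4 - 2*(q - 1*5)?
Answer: -71957/29542 + I*sqrt(607)/177252 ≈ -2.4358 + 0.000139*I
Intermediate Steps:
G(q, M) = 14 - 2*q (G(q, M) = 4 - 2*(q - 5) = 4 - 2*(-5 + q) = 4 + (10 - 2*q) = 14 - 2*q)
d(F, S) = sqrt(-267 - 2*F) (d(F, S) = sqrt(-281 + (14 - 2*F)) = sqrt(-267 - 2*F))
(d(170, -663) - 431742)/(39609 + (62162 - 1*(-75481))) = (sqrt(-267 - 2*170) - 431742)/(39609 + (62162 - 1*(-75481))) = (sqrt(-267 - 340) - 431742)/(39609 + (62162 + 75481)) = (sqrt(-607) - 431742)/(39609 + 137643) = (I*sqrt(607) - 431742)/177252 = (-431742 + I*sqrt(607))*(1/177252) = -71957/29542 + I*sqrt(607)/177252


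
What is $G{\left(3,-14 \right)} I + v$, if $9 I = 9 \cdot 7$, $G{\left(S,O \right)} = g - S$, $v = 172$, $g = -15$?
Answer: $46$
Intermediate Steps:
$G{\left(S,O \right)} = -15 - S$
$I = 7$ ($I = \frac{9 \cdot 7}{9} = \frac{1}{9} \cdot 63 = 7$)
$G{\left(3,-14 \right)} I + v = \left(-15 - 3\right) 7 + 172 = \left(-18\right) 7 + 172 = -126 + 172 = 46$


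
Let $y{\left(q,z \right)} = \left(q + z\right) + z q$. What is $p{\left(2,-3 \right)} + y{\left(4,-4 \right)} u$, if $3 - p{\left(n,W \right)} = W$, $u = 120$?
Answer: $-1914$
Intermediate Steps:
$p{\left(n,W \right)} = 3 - W$
$y{\left(q,z \right)} = q + z + q z$ ($y{\left(q,z \right)} = \left(q + z\right) + q z = q + z + q z$)
$p{\left(2,-3 \right)} + y{\left(4,-4 \right)} u = \left(3 - -3\right) + \left(4 - 4 + 4 \left(-4\right)\right) 120 = \left(3 + 3\right) + \left(4 - 4 - 16\right) 120 = 6 - 1920 = -1914$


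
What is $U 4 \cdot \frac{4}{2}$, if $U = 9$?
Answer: $72$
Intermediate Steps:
$U 4 \cdot \frac{4}{2} = 9 \cdot 4 \cdot \frac{4}{2} = 36 \cdot 4 \cdot \frac{1}{2} = 36 \cdot 2 = 72$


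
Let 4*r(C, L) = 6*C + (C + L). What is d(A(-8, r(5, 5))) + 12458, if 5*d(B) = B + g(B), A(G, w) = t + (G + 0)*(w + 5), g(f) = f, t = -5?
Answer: 12408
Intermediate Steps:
r(C, L) = L/4 + 7*C/4 (r(C, L) = (6*C + (C + L))/4 = (L + 7*C)/4 = L/4 + 7*C/4)
A(G, w) = -5 + G*(5 + w) (A(G, w) = -5 + (G + 0)*(w + 5) = -5 + G*(5 + w))
d(B) = 2*B/5 (d(B) = (B + B)/5 = (2*B)/5 = 2*B/5)
d(A(-8, r(5, 5))) + 12458 = 2*(-5 + 5*(-8) - 8*((1/4)*5 + (7/4)*5))/5 + 12458 = 2*(-5 - 40 - 8*(5/4 + 35/4))/5 + 12458 = 2*(-5 - 40 - 8*10)/5 + 12458 = 2*(-5 - 40 - 80)/5 + 12458 = (2/5)*(-125) + 12458 = -50 + 12458 = 12408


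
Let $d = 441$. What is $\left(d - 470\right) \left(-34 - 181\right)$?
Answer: $6235$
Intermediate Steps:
$\left(d - 470\right) \left(-34 - 181\right) = \left(441 - 470\right) \left(-34 - 181\right) = \left(-29\right) \left(-215\right) = 6235$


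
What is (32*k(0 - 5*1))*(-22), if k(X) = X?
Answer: 3520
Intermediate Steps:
(32*k(0 - 5*1))*(-22) = (32*(0 - 5*1))*(-22) = (32*(0 - 5))*(-22) = (32*(-5))*(-22) = -160*(-22) = 3520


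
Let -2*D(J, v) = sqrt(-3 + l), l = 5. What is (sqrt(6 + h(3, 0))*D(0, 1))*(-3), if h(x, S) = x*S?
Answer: 3*sqrt(3) ≈ 5.1962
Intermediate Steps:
D(J, v) = -sqrt(2)/2 (D(J, v) = -sqrt(-3 + 5)/2 = -sqrt(2)/2)
h(x, S) = S*x
(sqrt(6 + h(3, 0))*D(0, 1))*(-3) = (sqrt(6 + 0*3)*(-sqrt(2)/2))*(-3) = (sqrt(6 + 0)*(-sqrt(2)/2))*(-3) = (sqrt(6)*(-sqrt(2)/2))*(-3) = -sqrt(3)*(-3) = 3*sqrt(3)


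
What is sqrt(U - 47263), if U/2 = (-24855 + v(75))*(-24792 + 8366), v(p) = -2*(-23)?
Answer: sqrt(814978005) ≈ 28548.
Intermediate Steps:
v(p) = 46
U = 815025268 (U = 2*((-24855 + 46)*(-24792 + 8366)) = 2*(-24809*(-16426)) = 2*407512634 = 815025268)
sqrt(U - 47263) = sqrt(815025268 - 47263) = sqrt(814978005)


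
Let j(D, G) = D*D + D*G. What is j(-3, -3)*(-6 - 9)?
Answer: -270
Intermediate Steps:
j(D, G) = D² + D*G
j(-3, -3)*(-6 - 9) = (-3*(-3 - 3))*(-6 - 9) = -3*(-6)*(-15) = 18*(-15) = -270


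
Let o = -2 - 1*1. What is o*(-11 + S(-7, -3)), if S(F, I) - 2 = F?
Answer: 48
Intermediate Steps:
S(F, I) = 2 + F
o = -3 (o = -2 - 1 = -3)
o*(-11 + S(-7, -3)) = -3*(-11 + (2 - 7)) = -3*(-11 - 5) = -3*(-16) = 48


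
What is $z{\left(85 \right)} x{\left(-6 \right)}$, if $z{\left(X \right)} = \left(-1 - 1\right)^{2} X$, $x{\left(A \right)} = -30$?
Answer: $-10200$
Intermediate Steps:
$z{\left(X \right)} = 4 X$ ($z{\left(X \right)} = \left(-2\right)^{2} X = 4 X$)
$z{\left(85 \right)} x{\left(-6 \right)} = 4 \cdot 85 \left(-30\right) = 340 \left(-30\right) = -10200$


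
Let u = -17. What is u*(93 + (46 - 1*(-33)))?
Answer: -2924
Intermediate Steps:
u*(93 + (46 - 1*(-33))) = -17*(93 + (46 - 1*(-33))) = -17*(93 + (46 + 33)) = -17*(93 + 79) = -17*172 = -2924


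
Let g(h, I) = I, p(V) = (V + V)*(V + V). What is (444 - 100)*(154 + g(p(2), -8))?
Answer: 50224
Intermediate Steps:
p(V) = 4*V² (p(V) = (2*V)*(2*V) = 4*V²)
(444 - 100)*(154 + g(p(2), -8)) = (444 - 100)*(154 - 8) = 344*146 = 50224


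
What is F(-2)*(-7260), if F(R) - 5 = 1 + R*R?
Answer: -72600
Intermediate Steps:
F(R) = 6 + R**2 (F(R) = 5 + (1 + R*R) = 5 + (1 + R**2) = 6 + R**2)
F(-2)*(-7260) = (6 + (-2)**2)*(-7260) = (6 + 4)*(-7260) = 10*(-7260) = -72600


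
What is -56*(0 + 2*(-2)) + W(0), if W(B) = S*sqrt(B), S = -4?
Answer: 224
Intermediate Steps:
W(B) = -4*sqrt(B)
-56*(0 + 2*(-2)) + W(0) = -56*(0 + 2*(-2)) - 4*sqrt(0) = -56*(0 - 4) - 4*0 = -56*(-4) + 0 = -14*(-16) + 0 = 224 + 0 = 224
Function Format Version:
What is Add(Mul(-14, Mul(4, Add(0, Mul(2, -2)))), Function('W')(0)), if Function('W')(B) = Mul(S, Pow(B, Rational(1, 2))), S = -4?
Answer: 224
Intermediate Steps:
Function('W')(B) = Mul(-4, Pow(B, Rational(1, 2)))
Add(Mul(-14, Mul(4, Add(0, Mul(2, -2)))), Function('W')(0)) = Add(Mul(-14, Mul(4, Add(0, Mul(2, -2)))), Mul(-4, Pow(0, Rational(1, 2)))) = Add(Mul(-14, Mul(4, Add(0, -4))), Mul(-4, 0)) = Add(Mul(-14, Mul(4, -4)), 0) = Add(Mul(-14, -16), 0) = Add(224, 0) = 224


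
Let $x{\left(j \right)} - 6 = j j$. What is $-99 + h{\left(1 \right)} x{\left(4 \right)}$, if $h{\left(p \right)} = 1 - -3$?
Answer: $-11$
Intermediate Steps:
$h{\left(p \right)} = 4$ ($h{\left(p \right)} = 1 + 3 = 4$)
$x{\left(j \right)} = 6 + j^{2}$ ($x{\left(j \right)} = 6 + j j = 6 + j^{2}$)
$-99 + h{\left(1 \right)} x{\left(4 \right)} = -99 + 4 \left(6 + 4^{2}\right) = -99 + 4 \left(6 + 16\right) = -99 + 4 \cdot 22 = -99 + 88 = -11$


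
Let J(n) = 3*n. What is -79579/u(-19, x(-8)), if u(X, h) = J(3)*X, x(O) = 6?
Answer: 79579/171 ≈ 465.37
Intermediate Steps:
u(X, h) = 9*X (u(X, h) = (3*3)*X = 9*X)
-79579/u(-19, x(-8)) = -79579/(9*(-19)) = -79579/(-171) = -79579*(-1/171) = 79579/171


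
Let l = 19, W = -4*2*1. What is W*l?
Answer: -152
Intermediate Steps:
W = -8 (W = -8*1 = -8)
W*l = -8*19 = -152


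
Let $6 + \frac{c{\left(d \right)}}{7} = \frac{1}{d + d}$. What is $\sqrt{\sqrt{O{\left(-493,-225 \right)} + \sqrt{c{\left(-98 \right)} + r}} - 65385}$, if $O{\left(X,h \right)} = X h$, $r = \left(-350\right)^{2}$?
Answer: $\frac{\sqrt{-12815460 + 14 \sqrt{14} \sqrt{1552950 + \sqrt{24001761}}}}{14} \approx 255.05 i$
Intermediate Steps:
$c{\left(d \right)} = -42 + \frac{7}{2 d}$ ($c{\left(d \right)} = -42 + \frac{7}{d + d} = -42 + \frac{7}{2 d}$)
$r = 122500$
$\sqrt{\sqrt{O{\left(-493,-225 \right)} + \sqrt{c{\left(-98 \right)} + r}} - 65385} = \sqrt{\sqrt{\left(-493\right) \left(-225\right) + \sqrt{\left(-42 + \frac{7}{2 \left(-98\right)}\right) + 122500}} - 65385} = \sqrt{\sqrt{110925 + \sqrt{\left(-42 + \frac{7}{2} \left(- \frac{1}{98}\right)\right) + 122500}} - 65385} = \sqrt{\sqrt{110925 + \sqrt{\left(-42 - \frac{1}{28}\right) + 122500}} - 65385} = \sqrt{\sqrt{110925 + \sqrt{- \frac{1177}{28} + 122500}} - 65385} = \sqrt{\sqrt{110925 + \sqrt{\frac{3428823}{28}}} - 65385} = \sqrt{\sqrt{110925 + \frac{\sqrt{24001761}}{14}} - 65385} = \sqrt{-65385 + \sqrt{110925 + \frac{\sqrt{24001761}}{14}}}$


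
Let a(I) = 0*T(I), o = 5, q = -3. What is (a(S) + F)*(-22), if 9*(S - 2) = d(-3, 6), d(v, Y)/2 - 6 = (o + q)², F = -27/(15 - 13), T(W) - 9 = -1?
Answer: 297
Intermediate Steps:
T(W) = 8 (T(W) = 9 - 1 = 8)
F = -27/2 ≈ -13.500
d(v, Y) = 20 (d(v, Y) = 12 + 2*(5 - 3)² = 12 + 2*2² = 12 + 2*4 = 12 + 8 = 20)
S = 38/9 (S = 2 + (⅑)*20 = 2 + 20/9 = 38/9 ≈ 4.2222)
a(I) = 0 (a(I) = 0*8 = 0)
(a(S) + F)*(-22) = (0 - 27/2)*(-22) = -27/2*(-22) = 297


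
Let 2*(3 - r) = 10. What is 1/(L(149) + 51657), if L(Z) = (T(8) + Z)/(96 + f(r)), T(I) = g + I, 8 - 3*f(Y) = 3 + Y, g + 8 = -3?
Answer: 295/15239253 ≈ 1.9358e-5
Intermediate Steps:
g = -11 (g = -8 - 3 = -11)
r = -2 (r = 3 - ½*10 = 3 - 5 = -2)
f(Y) = 5/3 - Y/3 (f(Y) = 8/3 - (3 + Y)/3 = 8/3 + (-1 - Y/3) = 5/3 - Y/3)
T(I) = -11 + I
L(Z) = -9/295 + 3*Z/295 (L(Z) = ((-11 + 8) + Z)/(96 + (5/3 - ⅓*(-2))) = (-3 + Z)/(96 + (5/3 + ⅔)) = (-3 + Z)/(96 + 7/3) = (-3 + Z)/(295/3) = (-3 + Z)*(3/295) = -9/295 + 3*Z/295)
1/(L(149) + 51657) = 1/((-9/295 + (3/295)*149) + 51657) = 1/((-9/295 + 447/295) + 51657) = 1/(438/295 + 51657) = 1/(15239253/295) = 295/15239253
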